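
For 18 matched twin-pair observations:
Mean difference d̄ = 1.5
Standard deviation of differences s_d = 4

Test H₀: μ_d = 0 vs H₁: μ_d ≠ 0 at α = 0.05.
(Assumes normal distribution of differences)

df = n - 1 = 17
SE = s_d/√n = 4/√18 = 0.9428
t = d̄/SE = 1.5/0.9428 = 1.5910
Critical value: t_{0.025,17} = ±2.110
p-value ≈ 0.1300
Decision: fail to reject H₀

Answer: t = 1.5910, fail to reject H₀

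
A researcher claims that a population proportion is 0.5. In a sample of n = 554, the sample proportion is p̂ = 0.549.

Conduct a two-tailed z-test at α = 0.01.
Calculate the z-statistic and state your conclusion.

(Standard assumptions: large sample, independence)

H₀: p = 0.5, H₁: p ≠ 0.5
Standard error: SE = √(p₀(1-p₀)/n) = √(0.5×0.5/554) = 0.021243
z-statistic: z = (p̂ - p₀)/SE = (0.549 - 0.5)/0.021243 = 2.3066
Critical value: z_0.005 = ±2.576
p-value = 0.0211
Decision: fail to reject H₀ at α = 0.01

Answer: z = 2.3066, fail to reject H₀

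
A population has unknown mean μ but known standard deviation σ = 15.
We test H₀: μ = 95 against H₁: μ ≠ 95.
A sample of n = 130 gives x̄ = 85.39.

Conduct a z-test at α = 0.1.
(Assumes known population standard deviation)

Standard error: SE = σ/√n = 15/√130 = 1.3156
z-statistic: z = (x̄ - μ₀)/SE = (85.39 - 95)/1.3156 = -7.3047
Critical value: ±1.645
p-value < 0.0001
Decision: reject H₀

Answer: z = -7.3047, reject H₀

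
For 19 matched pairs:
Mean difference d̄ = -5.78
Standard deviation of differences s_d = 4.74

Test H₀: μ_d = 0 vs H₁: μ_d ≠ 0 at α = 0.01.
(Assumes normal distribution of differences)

Answer: t = -5.3154, reject H₀

Derivation:
df = n - 1 = 18
SE = s_d/√n = 4.74/√19 = 1.0874
t = d̄/SE = -5.78/1.0874 = -5.3154
Critical value: t_{0.005,18} = ±2.878
p-value < 0.0001
Decision: reject H₀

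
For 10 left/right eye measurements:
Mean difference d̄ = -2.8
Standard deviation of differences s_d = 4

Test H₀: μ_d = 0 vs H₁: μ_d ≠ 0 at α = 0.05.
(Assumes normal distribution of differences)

Answer: t = -2.2136, fail to reject H₀

Derivation:
df = n - 1 = 9
SE = s_d/√n = 4/√10 = 1.2649
t = d̄/SE = -2.8/1.2649 = -2.2136
Critical value: t_{0.025,9} = ±2.262
p-value ≈ 0.0541
Decision: fail to reject H₀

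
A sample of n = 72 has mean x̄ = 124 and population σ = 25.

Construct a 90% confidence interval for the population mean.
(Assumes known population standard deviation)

Answer: (119.1533, 128.8467)

Derivation:
Confidence level: 90%, α = 0.1
z_0.05 = 1.645
SE = σ/√n = 25/√72 = 2.9463
Margin of error = 1.645 × 2.9463 = 4.8467
CI: x̄ ± margin = 124 ± 4.8467
CI: (119.1533, 128.8467)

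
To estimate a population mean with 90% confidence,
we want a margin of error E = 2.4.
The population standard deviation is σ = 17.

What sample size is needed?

Answer: n = 136

Derivation:
z_0.05 = 1.645
n = (z×σ/E)² = (1.645×17/2.4)²
n = 135.7710
Round up: n = 136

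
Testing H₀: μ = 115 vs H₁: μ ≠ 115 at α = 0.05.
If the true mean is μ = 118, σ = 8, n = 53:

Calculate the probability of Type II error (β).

SE = σ/√n = 8/√53 = 1.0989
Critical values: μ₀ ± z_0.025×SE = 115 ± 1.960×1.0989
Acceptance region: (112.8462, 117.1538)
Under H₁ (μ = 118): z_high = (117.1538 - 118)/1.0989 = -0.7700, z_low = (112.8462 - 118)/1.0989 = -4.6900
β = P(not reject | H₁) = Φ(-0.7700) - Φ(-4.6900) ≈ 0.2206

Answer: β ≈ 0.2206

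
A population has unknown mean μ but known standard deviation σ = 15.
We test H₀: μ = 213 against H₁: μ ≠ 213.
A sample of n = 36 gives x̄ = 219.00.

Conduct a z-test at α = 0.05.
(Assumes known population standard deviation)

Answer: z = 2.4000, reject H₀

Derivation:
Standard error: SE = σ/√n = 15/√36 = 2.5000
z-statistic: z = (x̄ - μ₀)/SE = (219.00 - 213)/2.5000 = 2.4000
Critical value: ±1.960
p-value = 0.0164
Decision: reject H₀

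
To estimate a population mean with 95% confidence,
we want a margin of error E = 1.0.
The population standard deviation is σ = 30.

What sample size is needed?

z_0.025 = 1.960
n = (z×σ/E)² = (1.960×30/1.0)²
n = 3457.4400
Round up: n = 3458

Answer: n = 3458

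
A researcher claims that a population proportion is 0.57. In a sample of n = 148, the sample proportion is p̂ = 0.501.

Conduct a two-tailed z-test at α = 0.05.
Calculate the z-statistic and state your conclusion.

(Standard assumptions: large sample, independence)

Answer: z = -1.6955, fail to reject H₀

Derivation:
H₀: p = 0.57, H₁: p ≠ 0.57
Standard error: SE = √(p₀(1-p₀)/n) = √(0.57×0.43/148) = 0.040695
z-statistic: z = (p̂ - p₀)/SE = (0.501 - 0.57)/0.040695 = -1.6955
Critical value: z_0.025 = ±1.960
p-value = 0.0900
Decision: fail to reject H₀ at α = 0.05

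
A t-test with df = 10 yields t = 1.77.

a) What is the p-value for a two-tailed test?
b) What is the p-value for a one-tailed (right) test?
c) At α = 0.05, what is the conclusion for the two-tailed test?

Using t-distribution with df = 10:
a) Two-tailed: p = 2×P(T > 1.77) = 0.1072
b) One-tailed: p = P(T > 1.77) = 0.0536
c) 0.1072 ≥ 0.05, fail to reject H₀

Answer: a) 0.1072, b) 0.0536, c) fail to reject H₀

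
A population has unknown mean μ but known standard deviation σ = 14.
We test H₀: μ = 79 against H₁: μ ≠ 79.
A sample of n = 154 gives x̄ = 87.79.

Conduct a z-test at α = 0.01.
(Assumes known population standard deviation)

Answer: z = 7.7912, reject H₀

Derivation:
Standard error: SE = σ/√n = 14/√154 = 1.1282
z-statistic: z = (x̄ - μ₀)/SE = (87.79 - 79)/1.1282 = 7.7912
Critical value: ±2.576
p-value < 0.0001
Decision: reject H₀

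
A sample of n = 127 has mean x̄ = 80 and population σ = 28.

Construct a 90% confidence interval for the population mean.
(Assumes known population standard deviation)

Answer: (75.9128, 84.0872)

Derivation:
Confidence level: 90%, α = 0.1
z_0.05 = 1.645
SE = σ/√n = 28/√127 = 2.4846
Margin of error = 1.645 × 2.4846 = 4.0872
CI: x̄ ± margin = 80 ± 4.0872
CI: (75.9128, 84.0872)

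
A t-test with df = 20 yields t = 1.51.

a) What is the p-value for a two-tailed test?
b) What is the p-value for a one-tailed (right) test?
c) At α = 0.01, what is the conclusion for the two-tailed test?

Using t-distribution with df = 20:
a) Two-tailed: p = 2×P(T > 1.51) = 0.1467
b) One-tailed: p = P(T > 1.51) = 0.0733
c) 0.1467 ≥ 0.01, fail to reject H₀

Answer: a) 0.1467, b) 0.0733, c) fail to reject H₀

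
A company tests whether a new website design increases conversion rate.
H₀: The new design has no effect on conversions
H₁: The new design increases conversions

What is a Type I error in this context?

Type I error: rejecting H₀ when it is actually true (false positive).
Type II error: failing to reject H₀ when H₁ is actually true (false negative).

Answer: Switching to a new design that doesn't actually help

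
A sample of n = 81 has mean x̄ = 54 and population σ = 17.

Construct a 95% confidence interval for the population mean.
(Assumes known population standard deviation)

Confidence level: 95%, α = 0.05
z_0.025 = 1.960
SE = σ/√n = 17/√81 = 1.8889
Margin of error = 1.960 × 1.8889 = 3.7022
CI: x̄ ± margin = 54 ± 3.7022
CI: (50.2978, 57.7022)

Answer: (50.2978, 57.7022)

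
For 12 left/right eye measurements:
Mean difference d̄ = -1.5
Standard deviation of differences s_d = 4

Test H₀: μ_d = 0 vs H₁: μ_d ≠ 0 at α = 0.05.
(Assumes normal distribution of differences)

Answer: t = -1.2990, fail to reject H₀

Derivation:
df = n - 1 = 11
SE = s_d/√n = 4/√12 = 1.1547
t = d̄/SE = -1.5/1.1547 = -1.2990
Critical value: t_{0.025,11} = ±2.201
p-value ≈ 0.2205
Decision: fail to reject H₀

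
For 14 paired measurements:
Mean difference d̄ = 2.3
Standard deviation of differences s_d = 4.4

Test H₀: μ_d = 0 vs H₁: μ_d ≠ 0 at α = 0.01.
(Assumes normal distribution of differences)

Answer: t = 1.9559, fail to reject H₀

Derivation:
df = n - 1 = 13
SE = s_d/√n = 4.4/√14 = 1.1759
t = d̄/SE = 2.3/1.1759 = 1.9559
Critical value: t_{0.005,13} = ±3.012
p-value ≈ 0.0723
Decision: fail to reject H₀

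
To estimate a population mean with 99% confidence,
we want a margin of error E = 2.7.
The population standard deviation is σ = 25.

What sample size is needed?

z_0.005 = 2.576
n = (z×σ/E)² = (2.576×25/2.7)²
n = 568.9108
Round up: n = 569

Answer: n = 569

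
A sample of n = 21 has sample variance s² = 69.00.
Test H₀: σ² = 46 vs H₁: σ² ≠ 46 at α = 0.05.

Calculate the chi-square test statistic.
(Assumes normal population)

df = n - 1 = 20
χ² = (n-1)s²/σ₀² = 20×69.00/46 = 30.0000
Critical values: χ²_{0.975,20} = 9.591, χ²_{0.025,20} = 34.170
Rejection region: χ² < 9.591 or χ² > 34.170
Decision: fail to reject H₀

Answer: χ² = 30.0000, fail to reject H₀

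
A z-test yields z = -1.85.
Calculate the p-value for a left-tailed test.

For z = -1.85:
p = P(Z < -1.85) = Φ(-1.85) = 0.0322

Answer: p-value ≈ 0.0322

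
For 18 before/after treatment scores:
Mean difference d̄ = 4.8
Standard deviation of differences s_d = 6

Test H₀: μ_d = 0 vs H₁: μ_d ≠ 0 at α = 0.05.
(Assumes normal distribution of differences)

Answer: t = 3.3941, reject H₀

Derivation:
df = n - 1 = 17
SE = s_d/√n = 6/√18 = 1.4142
t = d̄/SE = 4.8/1.4142 = 3.3941
Critical value: t_{0.025,17} = ±2.110
p-value ≈ 0.0035
Decision: reject H₀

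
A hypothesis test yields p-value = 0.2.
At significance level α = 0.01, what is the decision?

Compare p-value to α:
0.2 ≥ 0.01
Decision: fail to reject H₀

Answer: fail to reject H₀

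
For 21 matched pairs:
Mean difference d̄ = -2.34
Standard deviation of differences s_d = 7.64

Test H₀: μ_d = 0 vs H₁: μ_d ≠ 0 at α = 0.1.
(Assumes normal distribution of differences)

Answer: t = -1.4036, fail to reject H₀

Derivation:
df = n - 1 = 20
SE = s_d/√n = 7.64/√21 = 1.6672
t = d̄/SE = -2.34/1.6672 = -1.4036
Critical value: t_{0.05,20} = ±1.725
p-value ≈ 0.1758
Decision: fail to reject H₀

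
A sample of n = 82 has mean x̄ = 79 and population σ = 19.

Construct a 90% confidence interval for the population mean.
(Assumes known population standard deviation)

Answer: (75.5485, 82.4515)

Derivation:
Confidence level: 90%, α = 0.1
z_0.05 = 1.645
SE = σ/√n = 19/√82 = 2.0982
Margin of error = 1.645 × 2.0982 = 3.4515
CI: x̄ ± margin = 79 ± 3.4515
CI: (75.5485, 82.4515)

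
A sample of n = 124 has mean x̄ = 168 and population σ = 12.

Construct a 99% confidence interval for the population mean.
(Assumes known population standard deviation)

Answer: (165.2241, 170.7759)

Derivation:
Confidence level: 99%, α = 0.01
z_0.005 = 2.576
SE = σ/√n = 12/√124 = 1.0776
Margin of error = 2.576 × 1.0776 = 2.7759
CI: x̄ ± margin = 168 ± 2.7759
CI: (165.2241, 170.7759)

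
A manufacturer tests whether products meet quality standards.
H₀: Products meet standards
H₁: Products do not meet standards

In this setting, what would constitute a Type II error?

Answer: Accepting products as meeting standards when they don't

Derivation:
Type I error (α): Rejecting H₀ when H₀ is true
Type II error (β): Failing to reject H₀ when H₁ is true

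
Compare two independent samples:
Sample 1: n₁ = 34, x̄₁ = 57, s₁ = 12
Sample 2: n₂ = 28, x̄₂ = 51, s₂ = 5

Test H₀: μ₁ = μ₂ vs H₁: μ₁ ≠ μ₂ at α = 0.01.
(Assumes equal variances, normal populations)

Answer: t = 2.4721, fail to reject H₀

Derivation:
Pooled variance: s²_p = [33×12² + 27×5²]/(60) = 90.4500
s_p = 9.5105
SE = s_p×√(1/n₁ + 1/n₂) = 9.5105×√(1/34 + 1/28) = 2.4271
t = (x̄₁ - x̄₂)/SE = (57 - 51)/2.4271 = 2.4721
df = 60, t-critical = ±2.660
Decision: fail to reject H₀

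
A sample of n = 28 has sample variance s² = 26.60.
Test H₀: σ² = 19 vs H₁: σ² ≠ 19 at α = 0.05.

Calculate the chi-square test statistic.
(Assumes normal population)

df = n - 1 = 27
χ² = (n-1)s²/σ₀² = 27×26.60/19 = 37.8000
Critical values: χ²_{0.975,27} = 14.573, χ²_{0.025,27} = 43.195
Rejection region: χ² < 14.573 or χ² > 43.195
Decision: fail to reject H₀

Answer: χ² = 37.8000, fail to reject H₀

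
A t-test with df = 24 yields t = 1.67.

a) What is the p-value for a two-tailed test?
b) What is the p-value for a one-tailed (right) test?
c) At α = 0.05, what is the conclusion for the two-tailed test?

Answer: a) 0.1079, b) 0.0540, c) fail to reject H₀

Derivation:
Using t-distribution with df = 24:
a) Two-tailed: p = 2×P(T > 1.67) = 0.1079
b) One-tailed: p = P(T > 1.67) = 0.0540
c) 0.1079 ≥ 0.05, fail to reject H₀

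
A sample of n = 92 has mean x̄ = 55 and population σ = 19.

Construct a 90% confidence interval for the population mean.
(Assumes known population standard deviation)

Confidence level: 90%, α = 0.1
z_0.05 = 1.645
SE = σ/√n = 19/√92 = 1.9809
Margin of error = 1.645 × 1.9809 = 3.2586
CI: x̄ ± margin = 55 ± 3.2586
CI: (51.7414, 58.2586)

Answer: (51.7414, 58.2586)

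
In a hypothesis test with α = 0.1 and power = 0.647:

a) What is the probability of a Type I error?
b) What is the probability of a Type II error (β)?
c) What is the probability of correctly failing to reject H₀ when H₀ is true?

Answer: a) 0.1, b) 0.353, c) 0.9

Derivation:
a) Type I error probability = α = 0.1
b) Power = P(reject H₀ | H₁ true) = 1 - β = 0.647, so Type II error probability = β = 1 - Power = 0.353
c) P(fail to reject H₀ | H₀ true) = 1 - α = 0.9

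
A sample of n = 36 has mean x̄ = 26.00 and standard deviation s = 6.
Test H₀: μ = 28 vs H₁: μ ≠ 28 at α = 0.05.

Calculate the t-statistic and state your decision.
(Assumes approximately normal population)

Answer: t = -2.0000, fail to reject H₀

Derivation:
df = n - 1 = 35
SE = s/√n = 6/√36 = 1.0000
t = (x̄ - μ₀)/SE = (26.00 - 28)/1.0000 = -2.0000
Critical value: t_{0.025,35} = ±2.030
p-value ≈ 0.0533
Decision: fail to reject H₀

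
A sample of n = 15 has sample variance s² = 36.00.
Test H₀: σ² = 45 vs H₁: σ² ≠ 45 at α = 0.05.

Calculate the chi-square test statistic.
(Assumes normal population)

df = n - 1 = 14
χ² = (n-1)s²/σ₀² = 14×36.00/45 = 11.2000
Critical values: χ²_{0.975,14} = 5.629, χ²_{0.025,14} = 26.119
Rejection region: χ² < 5.629 or χ² > 26.119
Decision: fail to reject H₀

Answer: χ² = 11.2000, fail to reject H₀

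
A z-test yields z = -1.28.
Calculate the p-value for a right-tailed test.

For z = -1.28:
p = P(Z > -1.28) = 1 - Φ(-1.28) = 0.8997

Answer: p-value ≈ 0.8997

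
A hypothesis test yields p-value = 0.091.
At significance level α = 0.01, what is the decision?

Compare p-value to α:
0.091 ≥ 0.01
Decision: fail to reject H₀

Answer: fail to reject H₀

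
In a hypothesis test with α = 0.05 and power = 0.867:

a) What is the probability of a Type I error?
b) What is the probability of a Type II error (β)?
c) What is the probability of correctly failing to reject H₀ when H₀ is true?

Answer: a) 0.05, b) 0.133, c) 0.95

Derivation:
a) Type I error probability = α = 0.05
b) Power = P(reject H₀ | H₁ true) = 1 - β = 0.867, so Type II error probability = β = 1 - Power = 0.133
c) P(fail to reject H₀ | H₀ true) = 1 - α = 0.95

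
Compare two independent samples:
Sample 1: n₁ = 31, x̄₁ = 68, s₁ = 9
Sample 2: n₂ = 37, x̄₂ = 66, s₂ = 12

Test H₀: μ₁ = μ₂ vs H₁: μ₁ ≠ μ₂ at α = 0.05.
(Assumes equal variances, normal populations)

Answer: t = 0.7648, fail to reject H₀

Derivation:
Pooled variance: s²_p = [30×9² + 36×12²]/(66) = 115.3636
s_p = 10.7407
SE = s_p×√(1/n₁ + 1/n₂) = 10.7407×√(1/31 + 1/37) = 2.6152
t = (x̄₁ - x̄₂)/SE = (68 - 66)/2.6152 = 0.7648
df = 66, t-critical = ±1.997
Decision: fail to reject H₀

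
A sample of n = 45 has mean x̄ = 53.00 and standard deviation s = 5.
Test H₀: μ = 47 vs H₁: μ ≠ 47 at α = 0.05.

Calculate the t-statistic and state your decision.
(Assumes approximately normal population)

df = n - 1 = 44
SE = s/√n = 5/√45 = 0.7454
t = (x̄ - μ₀)/SE = (53.00 - 47)/0.7454 = 8.0494
Critical value: t_{0.025,44} = ±2.015
p-value < 0.0001
Decision: reject H₀

Answer: t = 8.0494, reject H₀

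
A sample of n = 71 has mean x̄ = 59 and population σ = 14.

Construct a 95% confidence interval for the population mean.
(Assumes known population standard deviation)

Confidence level: 95%, α = 0.05
z_0.025 = 1.960
SE = σ/√n = 14/√71 = 1.6615
Margin of error = 1.960 × 1.6615 = 3.2565
CI: x̄ ± margin = 59 ± 3.2565
CI: (55.7435, 62.2565)

Answer: (55.7435, 62.2565)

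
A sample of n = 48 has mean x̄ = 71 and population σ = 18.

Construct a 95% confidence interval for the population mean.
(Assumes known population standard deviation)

Confidence level: 95%, α = 0.05
z_0.025 = 1.960
SE = σ/√n = 18/√48 = 2.5981
Margin of error = 1.960 × 2.5981 = 5.0923
CI: x̄ ± margin = 71 ± 5.0923
CI: (65.9077, 76.0923)

Answer: (65.9077, 76.0923)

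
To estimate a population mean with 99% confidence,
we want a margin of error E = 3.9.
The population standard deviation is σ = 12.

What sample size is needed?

Answer: n = 63

Derivation:
z_0.005 = 2.576
n = (z×σ/E)² = (2.576×12/3.9)²
n = 62.8239
Round up: n = 63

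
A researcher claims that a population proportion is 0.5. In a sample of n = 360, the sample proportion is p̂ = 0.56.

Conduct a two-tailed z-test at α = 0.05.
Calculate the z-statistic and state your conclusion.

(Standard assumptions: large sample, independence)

H₀: p = 0.5, H₁: p ≠ 0.5
Standard error: SE = √(p₀(1-p₀)/n) = √(0.5×0.5/360) = 0.026352
z-statistic: z = (p̂ - p₀)/SE = (0.56 - 0.5)/0.026352 = 2.2769
Critical value: z_0.025 = ±1.960
p-value = 0.0228
Decision: reject H₀ at α = 0.05

Answer: z = 2.2769, reject H₀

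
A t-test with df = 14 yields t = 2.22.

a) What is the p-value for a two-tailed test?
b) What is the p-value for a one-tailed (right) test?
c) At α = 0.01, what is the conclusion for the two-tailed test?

Using t-distribution with df = 14:
a) Two-tailed: p = 2×P(T > 2.22) = 0.0434
b) One-tailed: p = P(T > 2.22) = 0.0217
c) 0.0434 ≥ 0.01, fail to reject H₀

Answer: a) 0.0434, b) 0.0217, c) fail to reject H₀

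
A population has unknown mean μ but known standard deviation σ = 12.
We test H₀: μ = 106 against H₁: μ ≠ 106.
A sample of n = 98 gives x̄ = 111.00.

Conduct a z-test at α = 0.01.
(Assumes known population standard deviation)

Standard error: SE = σ/√n = 12/√98 = 1.2122
z-statistic: z = (x̄ - μ₀)/SE = (111.00 - 106)/1.2122 = 4.1247
Critical value: ±2.576
p-value < 0.0001
Decision: reject H₀

Answer: z = 4.1247, reject H₀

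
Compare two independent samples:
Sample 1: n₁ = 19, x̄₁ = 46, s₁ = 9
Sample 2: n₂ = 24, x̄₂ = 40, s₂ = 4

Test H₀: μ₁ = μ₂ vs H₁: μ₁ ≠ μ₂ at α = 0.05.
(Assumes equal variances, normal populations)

Answer: t = 2.9278, reject H₀

Derivation:
Pooled variance: s²_p = [18×9² + 23×4²]/(41) = 44.5366
s_p = 6.6736
SE = s_p×√(1/n₁ + 1/n₂) = 6.6736×√(1/19 + 1/24) = 2.0493
t = (x̄₁ - x̄₂)/SE = (46 - 40)/2.0493 = 2.9278
df = 41, t-critical = ±2.020
Decision: reject H₀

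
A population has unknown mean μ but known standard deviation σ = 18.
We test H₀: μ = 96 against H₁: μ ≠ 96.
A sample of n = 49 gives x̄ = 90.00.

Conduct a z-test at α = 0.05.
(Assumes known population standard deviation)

Standard error: SE = σ/√n = 18/√49 = 2.5714
z-statistic: z = (x̄ - μ₀)/SE = (90.00 - 96)/2.5714 = -2.3334
Critical value: ±1.960
p-value = 0.0196
Decision: reject H₀

Answer: z = -2.3334, reject H₀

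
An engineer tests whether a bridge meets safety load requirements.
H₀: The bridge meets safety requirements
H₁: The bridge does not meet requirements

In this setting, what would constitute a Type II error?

Type I error: rejecting H₀ when it is actually true (false positive).
Type II error: failing to reject H₀ when H₁ is actually true (false negative).

Answer: Declaring an unsafe bridge to be safe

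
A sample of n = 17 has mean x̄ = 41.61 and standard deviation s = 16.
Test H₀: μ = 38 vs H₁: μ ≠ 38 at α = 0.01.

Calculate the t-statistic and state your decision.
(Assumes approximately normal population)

df = n - 1 = 16
SE = s/√n = 16/√17 = 3.8806
t = (x̄ - μ₀)/SE = (41.61 - 38)/3.8806 = 0.9303
Critical value: t_{0.005,16} = ±2.921
p-value ≈ 0.3660
Decision: fail to reject H₀

Answer: t = 0.9303, fail to reject H₀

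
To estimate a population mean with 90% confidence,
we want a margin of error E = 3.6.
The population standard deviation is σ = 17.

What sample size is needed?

z_0.05 = 1.645
n = (z×σ/E)² = (1.645×17/3.6)²
n = 60.3427
Round up: n = 61

Answer: n = 61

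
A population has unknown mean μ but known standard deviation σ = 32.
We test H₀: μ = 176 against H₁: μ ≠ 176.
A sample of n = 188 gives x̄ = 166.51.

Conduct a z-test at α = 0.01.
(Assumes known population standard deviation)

Answer: z = -4.0663, reject H₀

Derivation:
Standard error: SE = σ/√n = 32/√188 = 2.3338
z-statistic: z = (x̄ - μ₀)/SE = (166.51 - 176)/2.3338 = -4.0663
Critical value: ±2.576
p-value < 0.0001
Decision: reject H₀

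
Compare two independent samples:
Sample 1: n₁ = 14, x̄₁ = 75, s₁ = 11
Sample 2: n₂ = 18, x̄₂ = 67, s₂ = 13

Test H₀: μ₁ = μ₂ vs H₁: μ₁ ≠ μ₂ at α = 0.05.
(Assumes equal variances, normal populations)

Pooled variance: s²_p = [13×11² + 17×13²]/(30) = 148.2000
s_p = 12.1737
SE = s_p×√(1/n₁ + 1/n₂) = 12.1737×√(1/14 + 1/18) = 4.3381
t = (x̄₁ - x̄₂)/SE = (75 - 67)/4.3381 = 1.8441
df = 30, t-critical = ±2.042
Decision: fail to reject H₀

Answer: t = 1.8441, fail to reject H₀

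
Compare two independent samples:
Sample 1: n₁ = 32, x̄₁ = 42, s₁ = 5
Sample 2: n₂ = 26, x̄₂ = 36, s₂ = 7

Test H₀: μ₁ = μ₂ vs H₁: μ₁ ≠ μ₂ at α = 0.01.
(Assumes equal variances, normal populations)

Pooled variance: s²_p = [31×5² + 25×7²]/(56) = 35.7143
s_p = 5.9761
SE = s_p×√(1/n₁ + 1/n₂) = 5.9761×√(1/32 + 1/26) = 1.5779
t = (x̄₁ - x̄₂)/SE = (42 - 36)/1.5779 = 3.8025
df = 56, t-critical = ±2.667
Decision: reject H₀

Answer: t = 3.8025, reject H₀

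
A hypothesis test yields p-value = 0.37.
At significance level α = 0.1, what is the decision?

Answer: fail to reject H₀

Derivation:
Compare p-value to α:
0.37 ≥ 0.1
Decision: fail to reject H₀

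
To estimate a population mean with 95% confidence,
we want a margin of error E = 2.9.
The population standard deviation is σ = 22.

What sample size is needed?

z_0.025 = 1.960
n = (z×σ/E)² = (1.960×22/2.9)²
n = 221.0861
Round up: n = 222

Answer: n = 222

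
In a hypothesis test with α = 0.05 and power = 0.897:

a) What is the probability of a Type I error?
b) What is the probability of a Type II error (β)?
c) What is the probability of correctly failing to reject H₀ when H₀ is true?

a) Type I error probability = α = 0.05
b) Power = P(reject H₀ | H₁ true) = 1 - β = 0.897, so Type II error probability = β = 1 - Power = 0.103
c) P(fail to reject H₀ | H₀ true) = 1 - α = 0.95

Answer: a) 0.05, b) 0.103, c) 0.95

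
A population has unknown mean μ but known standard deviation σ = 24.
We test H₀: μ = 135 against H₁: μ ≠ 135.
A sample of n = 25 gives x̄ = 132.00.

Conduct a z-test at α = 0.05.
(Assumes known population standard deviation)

Answer: z = -0.6250, fail to reject H₀

Derivation:
Standard error: SE = σ/√n = 24/√25 = 4.8000
z-statistic: z = (x̄ - μ₀)/SE = (132.00 - 135)/4.8000 = -0.6250
Critical value: ±1.960
p-value = 0.5320
Decision: fail to reject H₀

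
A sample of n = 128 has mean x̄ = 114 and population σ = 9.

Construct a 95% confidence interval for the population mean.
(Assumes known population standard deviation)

Confidence level: 95%, α = 0.05
z_0.025 = 1.960
SE = σ/√n = 9/√128 = 0.7955
Margin of error = 1.960 × 0.7955 = 1.5592
CI: x̄ ± margin = 114 ± 1.5592
CI: (112.4408, 115.5592)

Answer: (112.4408, 115.5592)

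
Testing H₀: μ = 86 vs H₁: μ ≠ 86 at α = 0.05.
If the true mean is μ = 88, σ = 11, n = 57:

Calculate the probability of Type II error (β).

Answer: β ≈ 0.7211

Derivation:
SE = σ/√n = 11/√57 = 1.4570
Critical values: μ₀ ± z_0.025×SE = 86 ± 1.960×1.4570
Acceptance region: (83.1443, 88.8557)
Under H₁ (μ = 88): z_high = (88.8557 - 88)/1.4570 = 0.5873, z_low = (83.1443 - 88)/1.4570 = -3.3327
β = P(not reject | H₁) = Φ(0.5873) - Φ(-3.3327) ≈ 0.7211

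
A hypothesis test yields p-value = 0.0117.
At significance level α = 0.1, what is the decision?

Compare p-value to α:
0.0117 < 0.1
Decision: reject H₀

Answer: reject H₀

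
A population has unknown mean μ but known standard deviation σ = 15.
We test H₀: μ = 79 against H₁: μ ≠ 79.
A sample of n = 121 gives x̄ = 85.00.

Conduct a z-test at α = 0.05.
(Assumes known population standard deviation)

Standard error: SE = σ/√n = 15/√121 = 1.3636
z-statistic: z = (x̄ - μ₀)/SE = (85.00 - 79)/1.3636 = 4.4001
Critical value: ±1.960
p-value < 0.0001
Decision: reject H₀

Answer: z = 4.4001, reject H₀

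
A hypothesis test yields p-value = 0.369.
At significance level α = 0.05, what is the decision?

Answer: fail to reject H₀

Derivation:
Compare p-value to α:
0.369 ≥ 0.05
Decision: fail to reject H₀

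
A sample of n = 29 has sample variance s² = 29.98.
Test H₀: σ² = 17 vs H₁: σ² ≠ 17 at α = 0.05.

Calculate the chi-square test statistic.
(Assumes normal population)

df = n - 1 = 28
χ² = (n-1)s²/σ₀² = 28×29.98/17 = 49.3788
Critical values: χ²_{0.975,28} = 15.308, χ²_{0.025,28} = 44.461
Rejection region: χ² < 15.308 or χ² > 44.461
Decision: reject H₀

Answer: χ² = 49.3788, reject H₀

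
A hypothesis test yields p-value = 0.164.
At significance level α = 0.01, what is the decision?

Answer: fail to reject H₀

Derivation:
Compare p-value to α:
0.164 ≥ 0.01
Decision: fail to reject H₀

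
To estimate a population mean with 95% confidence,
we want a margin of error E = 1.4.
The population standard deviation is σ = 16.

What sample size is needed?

z_0.025 = 1.960
n = (z×σ/E)² = (1.960×16/1.4)²
n = 501.7600
Round up: n = 502

Answer: n = 502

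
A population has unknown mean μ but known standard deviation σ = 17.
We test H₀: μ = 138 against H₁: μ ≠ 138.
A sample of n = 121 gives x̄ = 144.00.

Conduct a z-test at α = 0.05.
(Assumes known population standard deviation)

Standard error: SE = σ/√n = 17/√121 = 1.5455
z-statistic: z = (x̄ - μ₀)/SE = (144.00 - 138)/1.5455 = 3.8822
Critical value: ±1.960
p-value = 0.0001
Decision: reject H₀

Answer: z = 3.8822, reject H₀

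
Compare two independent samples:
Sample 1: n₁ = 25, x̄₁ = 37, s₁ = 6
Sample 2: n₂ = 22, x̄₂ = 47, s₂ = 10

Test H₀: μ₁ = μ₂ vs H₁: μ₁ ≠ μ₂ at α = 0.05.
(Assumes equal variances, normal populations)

Answer: t = -4.2150, reject H₀

Derivation:
Pooled variance: s²_p = [24×6² + 21×10²]/(45) = 65.8667
s_p = 8.1158
SE = s_p×√(1/n₁ + 1/n₂) = 8.1158×√(1/25 + 1/22) = 2.3725
t = (x̄₁ - x̄₂)/SE = (37 - 47)/2.3725 = -4.2150
df = 45, t-critical = ±2.014
Decision: reject H₀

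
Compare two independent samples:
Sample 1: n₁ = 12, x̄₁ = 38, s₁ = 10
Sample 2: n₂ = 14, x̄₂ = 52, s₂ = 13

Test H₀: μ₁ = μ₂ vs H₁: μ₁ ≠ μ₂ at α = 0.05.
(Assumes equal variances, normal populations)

Pooled variance: s²_p = [11×10² + 13×13²]/(24) = 137.3750
s_p = 11.7207
SE = s_p×√(1/n₁ + 1/n₂) = 11.7207×√(1/12 + 1/14) = 4.6109
t = (x̄₁ - x̄₂)/SE = (38 - 52)/4.6109 = -3.0363
df = 24, t-critical = ±2.064
Decision: reject H₀

Answer: t = -3.0363, reject H₀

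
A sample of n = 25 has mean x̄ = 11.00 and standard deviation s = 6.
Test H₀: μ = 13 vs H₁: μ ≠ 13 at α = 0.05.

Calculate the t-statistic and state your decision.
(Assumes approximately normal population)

Answer: t = -1.6667, fail to reject H₀

Derivation:
df = n - 1 = 24
SE = s/√n = 6/√25 = 1.2000
t = (x̄ - μ₀)/SE = (11.00 - 13)/1.2000 = -1.6667
Critical value: t_{0.025,24} = ±2.064
p-value ≈ 0.1086
Decision: fail to reject H₀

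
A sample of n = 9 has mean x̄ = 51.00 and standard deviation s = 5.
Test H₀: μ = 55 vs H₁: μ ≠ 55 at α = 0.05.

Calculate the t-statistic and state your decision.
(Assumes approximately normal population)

df = n - 1 = 8
SE = s/√n = 5/√9 = 1.6667
t = (x̄ - μ₀)/SE = (51.00 - 55)/1.6667 = -2.4000
Critical value: t_{0.025,8} = ±2.306
p-value ≈ 0.0432
Decision: reject H₀

Answer: t = -2.4000, reject H₀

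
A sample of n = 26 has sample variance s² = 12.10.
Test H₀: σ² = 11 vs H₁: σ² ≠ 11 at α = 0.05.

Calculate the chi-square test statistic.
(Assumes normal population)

df = n - 1 = 25
χ² = (n-1)s²/σ₀² = 25×12.10/11 = 27.5000
Critical values: χ²_{0.975,25} = 13.120, χ²_{0.025,25} = 40.646
Rejection region: χ² < 13.120 or χ² > 40.646
Decision: fail to reject H₀

Answer: χ² = 27.5000, fail to reject H₀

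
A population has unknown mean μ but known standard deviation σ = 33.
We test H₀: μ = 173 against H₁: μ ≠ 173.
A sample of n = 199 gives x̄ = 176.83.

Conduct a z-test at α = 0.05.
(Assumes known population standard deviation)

Standard error: SE = σ/√n = 33/√199 = 2.3393
z-statistic: z = (x̄ - μ₀)/SE = (176.83 - 173)/2.3393 = 1.6372
Critical value: ±1.960
p-value = 0.1016
Decision: fail to reject H₀

Answer: z = 1.6372, fail to reject H₀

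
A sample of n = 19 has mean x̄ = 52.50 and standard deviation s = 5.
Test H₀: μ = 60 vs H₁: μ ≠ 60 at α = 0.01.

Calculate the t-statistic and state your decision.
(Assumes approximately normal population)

Answer: t = -6.5382, reject H₀

Derivation:
df = n - 1 = 18
SE = s/√n = 5/√19 = 1.1471
t = (x̄ - μ₀)/SE = (52.50 - 60)/1.1471 = -6.5382
Critical value: t_{0.005,18} = ±2.878
p-value < 0.0001
Decision: reject H₀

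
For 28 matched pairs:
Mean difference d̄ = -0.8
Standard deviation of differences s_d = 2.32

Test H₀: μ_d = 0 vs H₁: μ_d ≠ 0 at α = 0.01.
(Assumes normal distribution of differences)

Answer: t = -1.8248, fail to reject H₀

Derivation:
df = n - 1 = 27
SE = s_d/√n = 2.32/√28 = 0.4384
t = d̄/SE = -0.8/0.4384 = -1.8248
Critical value: t_{0.005,27} = ±2.771
p-value ≈ 0.0791
Decision: fail to reject H₀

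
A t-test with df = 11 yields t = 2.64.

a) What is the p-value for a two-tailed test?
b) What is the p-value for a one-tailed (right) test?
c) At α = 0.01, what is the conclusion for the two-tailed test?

Answer: a) 0.0230, b) 0.0115, c) fail to reject H₀

Derivation:
Using t-distribution with df = 11:
a) Two-tailed: p = 2×P(T > 2.64) = 0.0230
b) One-tailed: p = P(T > 2.64) = 0.0115
c) 0.0230 ≥ 0.01, fail to reject H₀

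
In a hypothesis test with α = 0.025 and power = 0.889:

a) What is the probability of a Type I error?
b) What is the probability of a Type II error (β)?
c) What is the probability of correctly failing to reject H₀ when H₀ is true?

Answer: a) 0.025, b) 0.111, c) 0.975

Derivation:
a) Type I error probability = α = 0.025
b) Power = P(reject H₀ | H₁ true) = 1 - β = 0.889, so Type II error probability = β = 1 - Power = 0.111
c) P(fail to reject H₀ | H₀ true) = 1 - α = 0.975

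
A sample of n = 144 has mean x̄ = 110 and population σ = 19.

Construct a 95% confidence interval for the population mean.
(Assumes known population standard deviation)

Answer: (106.8967, 113.1033)

Derivation:
Confidence level: 95%, α = 0.05
z_0.025 = 1.960
SE = σ/√n = 19/√144 = 1.5833
Margin of error = 1.960 × 1.5833 = 3.1033
CI: x̄ ± margin = 110 ± 3.1033
CI: (106.8967, 113.1033)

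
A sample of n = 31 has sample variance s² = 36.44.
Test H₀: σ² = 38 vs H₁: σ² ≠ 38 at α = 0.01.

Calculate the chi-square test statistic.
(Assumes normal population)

Answer: χ² = 28.7684, fail to reject H₀

Derivation:
df = n - 1 = 30
χ² = (n-1)s²/σ₀² = 30×36.44/38 = 28.7684
Critical values: χ²_{0.995,30} = 13.787, χ²_{0.005,30} = 53.672
Rejection region: χ² < 13.787 or χ² > 53.672
Decision: fail to reject H₀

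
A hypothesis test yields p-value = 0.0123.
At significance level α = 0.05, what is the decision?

Compare p-value to α:
0.0123 < 0.05
Decision: reject H₀

Answer: reject H₀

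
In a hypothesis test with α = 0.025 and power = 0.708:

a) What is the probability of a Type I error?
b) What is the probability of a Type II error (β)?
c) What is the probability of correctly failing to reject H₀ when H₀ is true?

a) Type I error probability = α = 0.025
b) Power = P(reject H₀ | H₁ true) = 1 - β = 0.708, so Type II error probability = β = 1 - Power = 0.292
c) P(fail to reject H₀ | H₀ true) = 1 - α = 0.975

Answer: a) 0.025, b) 0.292, c) 0.975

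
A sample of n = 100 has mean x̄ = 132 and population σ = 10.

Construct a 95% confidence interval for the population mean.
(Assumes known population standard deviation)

Confidence level: 95%, α = 0.05
z_0.025 = 1.960
SE = σ/√n = 10/√100 = 1.0000
Margin of error = 1.960 × 1.0000 = 1.9600
CI: x̄ ± margin = 132 ± 1.9600
CI: (130.0400, 133.9600)

Answer: (130.0400, 133.9600)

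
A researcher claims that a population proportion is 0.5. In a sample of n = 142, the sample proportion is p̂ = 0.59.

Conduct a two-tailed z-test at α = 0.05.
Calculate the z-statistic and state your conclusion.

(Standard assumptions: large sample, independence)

Answer: z = 2.1450, reject H₀

Derivation:
H₀: p = 0.5, H₁: p ≠ 0.5
Standard error: SE = √(p₀(1-p₀)/n) = √(0.5×0.5/142) = 0.041959
z-statistic: z = (p̂ - p₀)/SE = (0.59 - 0.5)/0.041959 = 2.1450
Critical value: z_0.025 = ±1.960
p-value = 0.0320
Decision: reject H₀ at α = 0.05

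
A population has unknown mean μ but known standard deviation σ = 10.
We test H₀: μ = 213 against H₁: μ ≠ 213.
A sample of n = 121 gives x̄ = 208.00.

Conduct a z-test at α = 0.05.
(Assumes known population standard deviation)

Answer: z = -5.4999, reject H₀

Derivation:
Standard error: SE = σ/√n = 10/√121 = 0.9091
z-statistic: z = (x̄ - μ₀)/SE = (208.00 - 213)/0.9091 = -5.4999
Critical value: ±1.960
p-value < 0.0001
Decision: reject H₀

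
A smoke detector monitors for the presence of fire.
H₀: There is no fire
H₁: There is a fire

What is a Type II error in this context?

Answer: The alarm fails to sound when there actually is a fire

Derivation:
A Type I error (probability α) occurs when we reject a true H₀.
A Type II error (probability β) occurs when we fail to reject a false H₀.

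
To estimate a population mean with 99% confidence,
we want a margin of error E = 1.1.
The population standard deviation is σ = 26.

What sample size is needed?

Answer: n = 3708

Derivation:
z_0.005 = 2.576
n = (z×σ/E)² = (2.576×26/1.1)²
n = 3707.2600
Round up: n = 3708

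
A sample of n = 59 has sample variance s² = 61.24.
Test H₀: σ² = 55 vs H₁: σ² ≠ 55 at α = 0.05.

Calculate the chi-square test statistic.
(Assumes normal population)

Answer: χ² = 64.5804, fail to reject H₀

Derivation:
df = n - 1 = 58
χ² = (n-1)s²/σ₀² = 58×61.24/55 = 64.5804
Critical values: χ²_{0.975,58} = 38.844, χ²_{0.025,58} = 80.936
Rejection region: χ² < 38.844 or χ² > 80.936
Decision: fail to reject H₀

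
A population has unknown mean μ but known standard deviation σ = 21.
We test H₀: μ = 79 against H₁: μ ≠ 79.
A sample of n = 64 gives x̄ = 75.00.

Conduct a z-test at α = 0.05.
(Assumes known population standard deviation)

Standard error: SE = σ/√n = 21/√64 = 2.6250
z-statistic: z = (x̄ - μ₀)/SE = (75.00 - 79)/2.6250 = -1.5238
Critical value: ±1.960
p-value = 0.1276
Decision: fail to reject H₀

Answer: z = -1.5238, fail to reject H₀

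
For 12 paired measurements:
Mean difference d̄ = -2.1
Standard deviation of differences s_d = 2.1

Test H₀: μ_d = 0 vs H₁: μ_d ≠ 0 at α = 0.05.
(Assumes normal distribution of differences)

df = n - 1 = 11
SE = s_d/√n = 2.1/√12 = 0.6062
t = d̄/SE = -2.1/0.6062 = -3.4642
Critical value: t_{0.025,11} = ±2.201
p-value ≈ 0.0053
Decision: reject H₀

Answer: t = -3.4642, reject H₀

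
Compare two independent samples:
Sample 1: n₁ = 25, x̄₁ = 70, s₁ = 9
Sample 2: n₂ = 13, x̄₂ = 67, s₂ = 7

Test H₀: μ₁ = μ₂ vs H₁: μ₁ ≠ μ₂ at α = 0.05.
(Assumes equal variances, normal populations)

Pooled variance: s²_p = [24×9² + 12×7²]/(36) = 70.3333
s_p = 8.3865
SE = s_p×√(1/n₁ + 1/n₂) = 8.3865×√(1/25 + 1/13) = 2.8677
t = (x̄₁ - x̄₂)/SE = (70 - 67)/2.8677 = 1.0461
df = 36, t-critical = ±2.028
Decision: fail to reject H₀

Answer: t = 1.0461, fail to reject H₀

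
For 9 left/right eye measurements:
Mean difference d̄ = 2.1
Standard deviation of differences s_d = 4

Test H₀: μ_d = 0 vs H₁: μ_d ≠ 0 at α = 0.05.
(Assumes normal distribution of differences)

Answer: t = 1.5750, fail to reject H₀

Derivation:
df = n - 1 = 8
SE = s_d/√n = 4/√9 = 1.3333
t = d̄/SE = 2.1/1.3333 = 1.5750
Critical value: t_{0.025,8} = ±2.306
p-value ≈ 0.1539
Decision: fail to reject H₀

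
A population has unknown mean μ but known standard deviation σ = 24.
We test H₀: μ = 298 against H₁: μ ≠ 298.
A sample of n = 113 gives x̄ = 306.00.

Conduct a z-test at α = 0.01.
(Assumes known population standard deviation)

Answer: z = 3.5434, reject H₀

Derivation:
Standard error: SE = σ/√n = 24/√113 = 2.2577
z-statistic: z = (x̄ - μ₀)/SE = (306.00 - 298)/2.2577 = 3.5434
Critical value: ±2.576
p-value = 0.0004
Decision: reject H₀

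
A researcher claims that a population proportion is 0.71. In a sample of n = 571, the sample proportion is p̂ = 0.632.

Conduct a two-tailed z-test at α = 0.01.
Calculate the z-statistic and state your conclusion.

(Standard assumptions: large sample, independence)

Answer: z = -4.1076, reject H₀

Derivation:
H₀: p = 0.71, H₁: p ≠ 0.71
Standard error: SE = √(p₀(1-p₀)/n) = √(0.71×0.29/571) = 0.018989
z-statistic: z = (p̂ - p₀)/SE = (0.632 - 0.71)/0.018989 = -4.1076
Critical value: z_0.005 = ±2.576
p-value < 0.0001
Decision: reject H₀ at α = 0.01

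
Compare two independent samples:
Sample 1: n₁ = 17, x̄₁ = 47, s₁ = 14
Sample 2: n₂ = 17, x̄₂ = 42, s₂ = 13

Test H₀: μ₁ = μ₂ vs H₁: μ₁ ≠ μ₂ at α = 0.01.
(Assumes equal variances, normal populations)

Pooled variance: s²_p = [16×14² + 16×13²]/(32) = 182.5000
s_p = 13.5093
SE = s_p×√(1/n₁ + 1/n₂) = 13.5093×√(1/17 + 1/17) = 4.6337
t = (x̄₁ - x̄₂)/SE = (47 - 42)/4.6337 = 1.0791
df = 32, t-critical = ±2.738
Decision: fail to reject H₀

Answer: t = 1.0791, fail to reject H₀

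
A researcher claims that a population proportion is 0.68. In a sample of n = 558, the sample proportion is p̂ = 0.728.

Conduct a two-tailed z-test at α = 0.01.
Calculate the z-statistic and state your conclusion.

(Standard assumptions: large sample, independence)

H₀: p = 0.68, H₁: p ≠ 0.68
Standard error: SE = √(p₀(1-p₀)/n) = √(0.68×0.32/558) = 0.019748
z-statistic: z = (p̂ - p₀)/SE = (0.728 - 0.68)/0.019748 = 2.4306
Critical value: z_0.005 = ±2.576
p-value = 0.0151
Decision: fail to reject H₀ at α = 0.01

Answer: z = 2.4306, fail to reject H₀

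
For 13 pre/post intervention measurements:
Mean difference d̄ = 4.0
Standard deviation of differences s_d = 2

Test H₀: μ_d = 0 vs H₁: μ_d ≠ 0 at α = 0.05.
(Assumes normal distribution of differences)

df = n - 1 = 12
SE = s_d/√n = 2/√13 = 0.5547
t = d̄/SE = 4.0/0.5547 = 7.2111
Critical value: t_{0.025,12} = ±2.179
p-value < 0.0001
Decision: reject H₀

Answer: t = 7.2111, reject H₀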